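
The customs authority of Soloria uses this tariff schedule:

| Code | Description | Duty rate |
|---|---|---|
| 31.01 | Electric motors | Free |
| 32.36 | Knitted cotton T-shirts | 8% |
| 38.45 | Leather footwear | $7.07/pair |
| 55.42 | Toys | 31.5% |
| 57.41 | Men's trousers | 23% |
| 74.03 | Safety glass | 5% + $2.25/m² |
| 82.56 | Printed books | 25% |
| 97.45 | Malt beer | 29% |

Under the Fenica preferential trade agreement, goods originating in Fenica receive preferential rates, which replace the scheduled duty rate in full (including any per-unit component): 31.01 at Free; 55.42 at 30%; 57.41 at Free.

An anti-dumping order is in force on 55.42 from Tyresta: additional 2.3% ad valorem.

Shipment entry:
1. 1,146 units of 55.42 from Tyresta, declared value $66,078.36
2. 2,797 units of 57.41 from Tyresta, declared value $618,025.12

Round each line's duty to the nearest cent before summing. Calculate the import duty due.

$164,480.27

Line 1 (55.42, Tyresta, 1,146 units, $66,078.36):
Base rate for 55.42 is 31.5%.
55.42 has an FTA preferential rate, but origin Tyresta is not Fenica; base rate stands.
Additional duty on 55.42 from Tyresta: +2.3%. Applied ad valorem rate: 31.5% + 2.3% = 33.8%.
Duty = $66,078.36 × 33.8% = $22,334.49.
Line 2 (57.41, Tyresta, 2,797 units, $618,025.12):
Base rate for 57.41 is 23%.
57.41 has an FTA preferential rate, but origin Tyresta is not Fenica; base rate stands.
Duty = $618,025.12 × 23% = $142,145.78.
Total = $22,334.49 + $142,145.78 = $164,480.27.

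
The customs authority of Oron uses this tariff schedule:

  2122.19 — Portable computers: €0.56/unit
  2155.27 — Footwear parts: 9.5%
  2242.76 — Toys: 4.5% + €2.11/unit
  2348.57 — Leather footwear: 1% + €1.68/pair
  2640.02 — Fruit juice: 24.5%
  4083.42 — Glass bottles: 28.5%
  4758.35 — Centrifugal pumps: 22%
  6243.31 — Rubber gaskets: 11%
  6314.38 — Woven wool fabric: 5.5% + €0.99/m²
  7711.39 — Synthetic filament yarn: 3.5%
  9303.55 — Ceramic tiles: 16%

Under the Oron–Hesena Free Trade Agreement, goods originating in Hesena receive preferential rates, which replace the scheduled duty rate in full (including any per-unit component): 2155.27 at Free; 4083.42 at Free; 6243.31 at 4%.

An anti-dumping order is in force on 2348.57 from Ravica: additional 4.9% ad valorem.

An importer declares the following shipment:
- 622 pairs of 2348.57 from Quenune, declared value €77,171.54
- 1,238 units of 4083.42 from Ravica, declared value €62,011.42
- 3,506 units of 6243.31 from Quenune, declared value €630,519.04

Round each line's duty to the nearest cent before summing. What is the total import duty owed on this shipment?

Line 1 (2348.57, Quenune, 622 pairs, €77,171.54):
Base rate for 2348.57 is 1% + €1.68/pair.
The additional-duty order on 2348.57 targets Ravica, not Quenune; it does not apply.
Duty = €77,171.54 × 1% + 622 × €1.68 = €1,816.68.
Line 2 (4083.42, Ravica, 1,238 units, €62,011.42):
Base rate for 4083.42 is 28.5%.
4083.42 has an FTA preferential rate, but origin Ravica is not Hesena; base rate stands.
Duty = €62,011.42 × 28.5% = €17,673.25.
Line 3 (6243.31, Quenune, 3,506 units, €630,519.04):
Base rate for 6243.31 is 11%.
6243.31 has an FTA preferential rate, but origin Quenune is not Hesena; base rate stands.
Duty = €630,519.04 × 11% = €69,357.09.
Total = €1,816.68 + €17,673.25 + €69,357.09 = €88,847.02.

€88,847.02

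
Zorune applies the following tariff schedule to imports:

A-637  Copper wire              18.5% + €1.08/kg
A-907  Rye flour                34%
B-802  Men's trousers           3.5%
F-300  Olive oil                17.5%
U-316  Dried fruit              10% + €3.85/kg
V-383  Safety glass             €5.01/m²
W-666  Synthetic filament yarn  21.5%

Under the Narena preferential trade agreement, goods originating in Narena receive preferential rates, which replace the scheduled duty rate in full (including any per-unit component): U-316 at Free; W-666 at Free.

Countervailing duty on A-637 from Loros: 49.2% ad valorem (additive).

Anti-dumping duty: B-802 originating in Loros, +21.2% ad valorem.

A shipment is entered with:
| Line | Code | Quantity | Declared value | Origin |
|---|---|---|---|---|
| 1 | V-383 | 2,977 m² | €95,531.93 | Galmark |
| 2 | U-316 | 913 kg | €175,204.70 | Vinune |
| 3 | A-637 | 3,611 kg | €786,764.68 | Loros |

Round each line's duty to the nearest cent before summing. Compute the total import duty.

Line 1 (V-383, Galmark, 2,977 m², €95,531.93):
Base rate for V-383 is €5.01/m².
Duty = 2,977 × €5.01 = €14,914.77.
Line 2 (U-316, Vinune, 913 kg, €175,204.70):
Base rate for U-316 is 10% + €3.85/kg.
U-316 has an FTA preferential rate, but origin Vinune is not Narena; base rate stands.
Duty = €175,204.70 × 10% + 913 × €3.85 = €21,035.52.
Line 3 (A-637, Loros, 3,611 kg, €786,764.68):
Base rate for A-637 is 18.5% + €1.08/kg.
Additional duty on A-637 from Loros: +49.2%. Applied ad valorem rate: 18.5% + 49.2% = 67.7%.
Duty = €786,764.68 × 67.7% + 3,611 × €1.08 = €536,539.57.
Total = €14,914.77 + €21,035.52 + €536,539.57 = €572,489.86.

€572,489.86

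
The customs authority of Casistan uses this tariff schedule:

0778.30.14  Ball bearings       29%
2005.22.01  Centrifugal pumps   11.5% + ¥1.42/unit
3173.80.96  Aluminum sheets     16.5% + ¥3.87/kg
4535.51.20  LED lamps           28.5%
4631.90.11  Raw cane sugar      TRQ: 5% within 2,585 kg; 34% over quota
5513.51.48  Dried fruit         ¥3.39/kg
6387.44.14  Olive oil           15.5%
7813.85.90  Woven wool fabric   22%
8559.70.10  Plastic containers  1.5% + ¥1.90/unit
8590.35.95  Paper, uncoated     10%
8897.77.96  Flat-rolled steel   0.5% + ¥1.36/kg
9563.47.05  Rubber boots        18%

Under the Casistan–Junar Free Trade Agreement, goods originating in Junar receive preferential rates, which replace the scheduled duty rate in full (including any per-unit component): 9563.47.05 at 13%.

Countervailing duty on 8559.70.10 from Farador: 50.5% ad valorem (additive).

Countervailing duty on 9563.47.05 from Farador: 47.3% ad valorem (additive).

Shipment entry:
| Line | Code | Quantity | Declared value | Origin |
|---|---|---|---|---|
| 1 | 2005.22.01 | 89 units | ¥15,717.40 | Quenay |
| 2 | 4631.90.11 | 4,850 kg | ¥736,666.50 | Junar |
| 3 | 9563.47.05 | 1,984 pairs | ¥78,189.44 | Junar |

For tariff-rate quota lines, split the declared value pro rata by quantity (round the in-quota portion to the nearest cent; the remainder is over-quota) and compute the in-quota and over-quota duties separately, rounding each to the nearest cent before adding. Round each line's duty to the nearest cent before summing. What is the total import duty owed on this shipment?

Line 1 (2005.22.01, Quenay, 89 units, ¥15,717.40):
Base rate for 2005.22.01 is 11.5% + ¥1.42/unit.
Duty = ¥15,717.40 × 11.5% + 89 × ¥1.42 = ¥1,933.88.
Line 2 (4631.90.11, Junar, 4,850 kg, ¥736,666.50):
Code 4631.90.11 is under a tariff-rate quota (threshold 2,585 kg). In-quota: 2,585 kg at 5%; over-quota: 2,265 kg at 34%.
Pro-rata value split: in-quota = ¥736,666.50 × 2,585/4,850 = ¥392,635.65; over-quota = ¥736,666.50 − ¥392,635.65 = ¥344,030.85.
In-quota duty = ¥392,635.65 × 5% = ¥19,631.78. Over-quota duty = ¥344,030.85 × 34% = ¥116,970.49.
Line duty = ¥19,631.78 + ¥116,970.49 = ¥136,602.27.
Line 3 (9563.47.05, Junar, 1,984 pairs, ¥78,189.44):
Base rate for 9563.47.05 is 18%.
Origin Junar qualifies under the Casistan–Junar agreement and 9563.47.05 is covered: preferential rate 13% applies instead.
The additional-duty order on 9563.47.05 targets Farador, not Junar; it does not apply.
Duty = ¥78,189.44 × 13% = ¥10,164.63.
Total = ¥1,933.88 + ¥136,602.27 + ¥10,164.63 = ¥148,700.78.

¥148,700.78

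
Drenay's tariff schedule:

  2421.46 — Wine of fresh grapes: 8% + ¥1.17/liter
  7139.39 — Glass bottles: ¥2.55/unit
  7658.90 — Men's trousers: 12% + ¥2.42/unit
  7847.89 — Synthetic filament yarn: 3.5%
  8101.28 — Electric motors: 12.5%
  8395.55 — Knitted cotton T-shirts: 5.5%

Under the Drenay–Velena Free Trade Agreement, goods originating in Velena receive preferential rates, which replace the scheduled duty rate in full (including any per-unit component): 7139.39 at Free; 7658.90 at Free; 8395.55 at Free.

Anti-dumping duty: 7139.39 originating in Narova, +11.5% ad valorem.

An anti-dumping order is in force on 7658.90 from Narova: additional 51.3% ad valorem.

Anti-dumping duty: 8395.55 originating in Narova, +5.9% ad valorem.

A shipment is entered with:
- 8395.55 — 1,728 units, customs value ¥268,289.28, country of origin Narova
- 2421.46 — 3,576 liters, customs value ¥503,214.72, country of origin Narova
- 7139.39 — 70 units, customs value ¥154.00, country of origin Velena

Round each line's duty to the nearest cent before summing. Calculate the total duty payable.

¥75,026.08

Line 1 (8395.55, Narova, 1,728 units, ¥268,289.28):
Base rate for 8395.55 is 5.5%.
8395.55 has an FTA preferential rate, but origin Narova is not Velena; base rate stands.
Additional duty on 8395.55 from Narova: +5.9%. Applied ad valorem rate: 5.5% + 5.9% = 11.4%.
Duty = ¥268,289.28 × 11.4% = ¥30,584.98.
Line 2 (2421.46, Narova, 3,576 liters, ¥503,214.72):
Base rate for 2421.46 is 8% + ¥1.17/liter.
Duty = ¥503,214.72 × 8% + 3,576 × ¥1.17 = ¥44,441.10.
Line 3 (7139.39, Velena, 70 units, ¥154.00):
Base rate for 7139.39 is ¥2.55/unit.
Origin Velena qualifies under the Drenay–Velena agreement and 7139.39 is covered: preferential rate Free applies instead.
The additional-duty order on 7139.39 targets Narova, not Velena; it does not apply.
Duty = ¥154.00 × 0% = ¥0.00.
Total = ¥30,584.98 + ¥44,441.10 + ¥0.00 = ¥75,026.08.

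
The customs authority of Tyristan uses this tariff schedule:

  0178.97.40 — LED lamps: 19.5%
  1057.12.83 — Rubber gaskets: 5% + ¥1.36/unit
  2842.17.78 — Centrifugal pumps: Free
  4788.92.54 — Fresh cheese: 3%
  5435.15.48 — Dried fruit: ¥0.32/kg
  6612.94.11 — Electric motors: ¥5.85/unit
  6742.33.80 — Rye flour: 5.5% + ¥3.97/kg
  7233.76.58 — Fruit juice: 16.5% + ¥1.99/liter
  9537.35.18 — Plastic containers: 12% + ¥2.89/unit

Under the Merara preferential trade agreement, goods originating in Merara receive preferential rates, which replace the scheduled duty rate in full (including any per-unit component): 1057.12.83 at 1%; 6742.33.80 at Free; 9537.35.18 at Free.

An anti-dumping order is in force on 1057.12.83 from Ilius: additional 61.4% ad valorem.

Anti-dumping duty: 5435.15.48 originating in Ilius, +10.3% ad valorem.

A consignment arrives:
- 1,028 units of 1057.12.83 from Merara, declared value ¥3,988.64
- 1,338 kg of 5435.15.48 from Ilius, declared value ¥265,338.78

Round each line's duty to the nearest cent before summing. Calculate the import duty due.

¥27,797.94

Line 1 (1057.12.83, Merara, 1,028 units, ¥3,988.64):
Base rate for 1057.12.83 is 5% + ¥1.36/unit.
Origin Merara qualifies under the Tyristan–Merara agreement and 1057.12.83 is covered: preferential rate 1% applies instead.
The additional-duty order on 1057.12.83 targets Ilius, not Merara; it does not apply.
Duty = ¥3,988.64 × 1% = ¥39.89.
Line 2 (5435.15.48, Ilius, 1,338 kg, ¥265,338.78):
Base rate for 5435.15.48 is ¥0.32/kg.
Additional duty on 5435.15.48 from Ilius: +10.3% ad valorem. Applied ad valorem rate = 10.3%.
Duty = ¥265,338.78 × 10.3% + 1,338 × ¥0.32 = ¥27,758.05.
Total = ¥39.89 + ¥27,758.05 = ¥27,797.94.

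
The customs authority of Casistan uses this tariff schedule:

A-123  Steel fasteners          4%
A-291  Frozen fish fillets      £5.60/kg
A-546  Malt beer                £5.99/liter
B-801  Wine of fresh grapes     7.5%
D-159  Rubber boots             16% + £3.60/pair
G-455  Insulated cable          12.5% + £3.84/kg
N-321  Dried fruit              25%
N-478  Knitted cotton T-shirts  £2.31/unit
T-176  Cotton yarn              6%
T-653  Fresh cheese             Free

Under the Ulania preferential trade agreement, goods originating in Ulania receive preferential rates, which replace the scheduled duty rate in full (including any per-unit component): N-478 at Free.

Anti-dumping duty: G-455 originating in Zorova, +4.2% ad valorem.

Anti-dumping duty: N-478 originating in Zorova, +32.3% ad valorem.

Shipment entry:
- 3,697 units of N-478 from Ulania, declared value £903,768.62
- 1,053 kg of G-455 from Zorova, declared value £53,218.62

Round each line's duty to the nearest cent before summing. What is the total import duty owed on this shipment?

£12,931.03

Line 1 (N-478, Ulania, 3,697 units, £903,768.62):
Base rate for N-478 is £2.31/unit.
Origin Ulania qualifies under the Casistan–Ulania agreement and N-478 is covered: preferential rate Free applies instead.
The additional-duty order on N-478 targets Zorova, not Ulania; it does not apply.
Duty = £903,768.62 × 0% = £0.00.
Line 2 (G-455, Zorova, 1,053 kg, £53,218.62):
Base rate for G-455 is 12.5% + £3.84/kg.
Additional duty on G-455 from Zorova: +4.2%. Applied ad valorem rate: 12.5% + 4.2% = 16.7%.
Duty = £53,218.62 × 16.7% + 1,053 × £3.84 = £12,931.03.
Total = £0.00 + £12,931.03 = £12,931.03.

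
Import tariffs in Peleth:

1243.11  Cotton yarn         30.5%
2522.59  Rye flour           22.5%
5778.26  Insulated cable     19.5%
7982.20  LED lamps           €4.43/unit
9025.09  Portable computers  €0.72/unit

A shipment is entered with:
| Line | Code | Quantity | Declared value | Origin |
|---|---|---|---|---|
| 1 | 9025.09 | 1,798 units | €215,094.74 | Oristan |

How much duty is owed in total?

Line 1 (9025.09, Oristan, 1,798 units, €215,094.74):
Base rate for 9025.09 is €0.72/unit.
Duty = 1,798 × €0.72 = €1,294.56.

€1,294.56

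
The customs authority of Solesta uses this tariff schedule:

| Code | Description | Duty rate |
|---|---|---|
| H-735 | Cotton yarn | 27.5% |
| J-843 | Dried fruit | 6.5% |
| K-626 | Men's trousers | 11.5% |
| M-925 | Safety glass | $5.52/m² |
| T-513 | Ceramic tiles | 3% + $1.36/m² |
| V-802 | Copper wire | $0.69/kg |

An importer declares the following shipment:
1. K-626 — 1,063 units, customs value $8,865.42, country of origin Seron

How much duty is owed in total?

$1,019.52

Line 1 (K-626, Seron, 1,063 units, $8,865.42):
Base rate for K-626 is 11.5%.
Duty = $8,865.42 × 11.5% = $1,019.52.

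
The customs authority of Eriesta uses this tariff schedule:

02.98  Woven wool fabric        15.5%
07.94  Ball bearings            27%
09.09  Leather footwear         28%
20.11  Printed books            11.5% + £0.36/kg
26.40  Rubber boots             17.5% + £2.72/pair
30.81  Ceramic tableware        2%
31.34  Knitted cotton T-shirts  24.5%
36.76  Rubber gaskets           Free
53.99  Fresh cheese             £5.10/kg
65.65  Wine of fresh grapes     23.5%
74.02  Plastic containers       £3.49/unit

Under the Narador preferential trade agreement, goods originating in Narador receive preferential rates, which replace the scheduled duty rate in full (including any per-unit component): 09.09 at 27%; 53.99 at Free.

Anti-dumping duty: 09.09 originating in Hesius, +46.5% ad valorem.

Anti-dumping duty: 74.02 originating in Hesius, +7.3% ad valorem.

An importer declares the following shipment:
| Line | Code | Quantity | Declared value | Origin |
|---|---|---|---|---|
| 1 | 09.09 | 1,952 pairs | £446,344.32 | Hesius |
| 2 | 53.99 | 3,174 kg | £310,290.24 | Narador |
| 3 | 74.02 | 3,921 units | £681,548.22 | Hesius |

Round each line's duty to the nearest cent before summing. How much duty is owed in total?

Line 1 (09.09, Hesius, 1,952 pairs, £446,344.32):
Base rate for 09.09 is 28%.
09.09 has an FTA preferential rate, but origin Hesius is not Narador; base rate stands.
Additional duty on 09.09 from Hesius: +46.5%. Applied ad valorem rate: 28% + 46.5% = 74.5%.
Duty = £446,344.32 × 74.5% = £332,526.52.
Line 2 (53.99, Narador, 3,174 kg, £310,290.24):
Base rate for 53.99 is £5.10/kg.
Origin Narador qualifies under the Eriesta–Narador agreement and 53.99 is covered: preferential rate Free applies instead.
Duty = £310,290.24 × 0% = £0.00.
Line 3 (74.02, Hesius, 3,921 units, £681,548.22):
Base rate for 74.02 is £3.49/unit.
Additional duty on 74.02 from Hesius: +7.3% ad valorem. Applied ad valorem rate = 7.3%.
Duty = £681,548.22 × 7.3% + 3,921 × £3.49 = £63,437.31.
Total = £332,526.52 + £0.00 + £63,437.31 = £395,963.83.

£395,963.83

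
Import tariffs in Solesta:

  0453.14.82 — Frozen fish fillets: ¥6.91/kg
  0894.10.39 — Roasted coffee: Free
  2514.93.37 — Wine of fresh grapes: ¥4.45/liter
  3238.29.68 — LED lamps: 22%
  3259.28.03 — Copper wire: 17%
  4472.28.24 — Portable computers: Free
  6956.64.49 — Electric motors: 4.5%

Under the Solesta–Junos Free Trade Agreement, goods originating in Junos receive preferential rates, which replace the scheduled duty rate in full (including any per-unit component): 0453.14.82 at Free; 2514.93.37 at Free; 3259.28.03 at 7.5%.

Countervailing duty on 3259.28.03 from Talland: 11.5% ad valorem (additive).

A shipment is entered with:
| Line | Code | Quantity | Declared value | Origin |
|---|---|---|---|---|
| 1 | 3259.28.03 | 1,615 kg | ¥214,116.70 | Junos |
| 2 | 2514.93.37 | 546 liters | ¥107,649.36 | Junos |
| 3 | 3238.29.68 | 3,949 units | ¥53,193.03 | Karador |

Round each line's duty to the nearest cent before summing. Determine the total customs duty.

¥27,761.22

Line 1 (3259.28.03, Junos, 1,615 kg, ¥214,116.70):
Base rate for 3259.28.03 is 17%.
Origin Junos qualifies under the Solesta–Junos agreement and 3259.28.03 is covered: preferential rate 7.5% applies instead.
The additional-duty order on 3259.28.03 targets Talland, not Junos; it does not apply.
Duty = ¥214,116.70 × 7.5% = ¥16,058.75.
Line 2 (2514.93.37, Junos, 546 liters, ¥107,649.36):
Base rate for 2514.93.37 is ¥4.45/liter.
Origin Junos qualifies under the Solesta–Junos agreement and 2514.93.37 is covered: preferential rate Free applies instead.
Duty = ¥107,649.36 × 0% = ¥0.00.
Line 3 (3238.29.68, Karador, 3,949 units, ¥53,193.03):
Base rate for 3238.29.68 is 22%.
Duty = ¥53,193.03 × 22% = ¥11,702.47.
Total = ¥16,058.75 + ¥0.00 + ¥11,702.47 = ¥27,761.22.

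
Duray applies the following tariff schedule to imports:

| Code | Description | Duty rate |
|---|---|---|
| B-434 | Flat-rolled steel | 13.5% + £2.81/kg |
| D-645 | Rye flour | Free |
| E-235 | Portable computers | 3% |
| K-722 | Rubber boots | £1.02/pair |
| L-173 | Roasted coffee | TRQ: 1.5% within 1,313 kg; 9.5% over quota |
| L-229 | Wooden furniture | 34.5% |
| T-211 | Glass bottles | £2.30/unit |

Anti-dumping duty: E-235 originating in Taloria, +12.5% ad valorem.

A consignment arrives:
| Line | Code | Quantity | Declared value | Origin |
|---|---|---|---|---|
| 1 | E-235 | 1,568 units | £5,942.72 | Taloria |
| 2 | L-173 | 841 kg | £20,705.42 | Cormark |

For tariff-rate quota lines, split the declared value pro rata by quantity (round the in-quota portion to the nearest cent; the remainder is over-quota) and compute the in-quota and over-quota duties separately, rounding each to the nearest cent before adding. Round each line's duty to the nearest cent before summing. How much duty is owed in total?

Line 1 (E-235, Taloria, 1,568 units, £5,942.72):
Base rate for E-235 is 3%.
Additional duty on E-235 from Taloria: +12.5%. Applied ad valorem rate: 3% + 12.5% = 15.5%.
Duty = £5,942.72 × 15.5% = £921.12.
Line 2 (L-173, Cormark, 841 kg, £20,705.42):
Code L-173 is under a tariff-rate quota (threshold 1,313 kg). Quantity 841 kg is within the quota, so the in-quota rate 1.5% applies to the full value.
Duty = £20,705.42 × 1.5% = £310.58.
Total = £921.12 + £310.58 = £1,231.70.

£1,231.70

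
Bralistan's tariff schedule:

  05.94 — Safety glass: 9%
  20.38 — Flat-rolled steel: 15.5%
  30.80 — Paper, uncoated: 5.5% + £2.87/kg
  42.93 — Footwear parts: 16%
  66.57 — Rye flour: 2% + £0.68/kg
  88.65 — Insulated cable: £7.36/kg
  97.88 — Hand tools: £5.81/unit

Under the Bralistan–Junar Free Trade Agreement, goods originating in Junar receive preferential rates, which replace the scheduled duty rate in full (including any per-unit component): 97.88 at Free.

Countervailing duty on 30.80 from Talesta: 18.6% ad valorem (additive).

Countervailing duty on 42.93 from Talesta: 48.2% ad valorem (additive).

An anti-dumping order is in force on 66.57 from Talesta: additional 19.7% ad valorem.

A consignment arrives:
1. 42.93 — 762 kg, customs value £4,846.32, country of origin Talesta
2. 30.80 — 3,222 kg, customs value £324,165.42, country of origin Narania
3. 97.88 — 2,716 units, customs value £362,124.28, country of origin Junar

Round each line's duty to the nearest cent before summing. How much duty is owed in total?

£30,187.58

Line 1 (42.93, Talesta, 762 kg, £4,846.32):
Base rate for 42.93 is 16%.
Additional duty on 42.93 from Talesta: +48.2%. Applied ad valorem rate: 16% + 48.2% = 64.2%.
Duty = £4,846.32 × 64.2% = £3,111.34.
Line 2 (30.80, Narania, 3,222 kg, £324,165.42):
Base rate for 30.80 is 5.5% + £2.87/kg.
The additional-duty order on 30.80 targets Talesta, not Narania; it does not apply.
Duty = £324,165.42 × 5.5% + 3,222 × £2.87 = £27,076.24.
Line 3 (97.88, Junar, 2,716 units, £362,124.28):
Base rate for 97.88 is £5.81/unit.
Origin Junar qualifies under the Bralistan–Junar agreement and 97.88 is covered: preferential rate Free applies instead.
Duty = £362,124.28 × 0% = £0.00.
Total = £3,111.34 + £27,076.24 + £0.00 = £30,187.58.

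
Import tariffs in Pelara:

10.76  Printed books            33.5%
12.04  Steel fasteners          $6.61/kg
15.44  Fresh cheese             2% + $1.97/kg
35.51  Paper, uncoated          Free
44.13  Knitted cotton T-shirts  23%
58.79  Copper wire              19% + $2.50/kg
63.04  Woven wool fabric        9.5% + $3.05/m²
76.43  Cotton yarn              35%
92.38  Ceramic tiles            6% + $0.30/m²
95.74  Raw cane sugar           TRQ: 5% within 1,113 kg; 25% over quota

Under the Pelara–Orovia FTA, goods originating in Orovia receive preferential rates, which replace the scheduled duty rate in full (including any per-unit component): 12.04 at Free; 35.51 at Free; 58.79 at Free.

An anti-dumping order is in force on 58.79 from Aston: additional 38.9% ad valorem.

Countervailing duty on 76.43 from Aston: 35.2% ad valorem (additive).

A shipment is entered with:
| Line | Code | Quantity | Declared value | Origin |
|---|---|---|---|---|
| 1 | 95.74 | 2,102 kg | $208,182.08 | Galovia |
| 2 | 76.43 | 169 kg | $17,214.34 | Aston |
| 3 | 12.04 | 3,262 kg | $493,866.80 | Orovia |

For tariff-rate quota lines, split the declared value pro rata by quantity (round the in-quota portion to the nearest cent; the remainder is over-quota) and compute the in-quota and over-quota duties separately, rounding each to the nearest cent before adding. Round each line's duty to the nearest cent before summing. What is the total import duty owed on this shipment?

$42,083.69

Line 1 (95.74, Galovia, 2,102 kg, $208,182.08):
Code 95.74 is under a tariff-rate quota (threshold 1,113 kg). In-quota: 1,113 kg at 5%; over-quota: 989 kg at 25%.
Pro-rata value split: in-quota = $208,182.08 × 1,113/2,102 = $110,231.52; over-quota = $208,182.08 − $110,231.52 = $97,950.56.
In-quota duty = $110,231.52 × 5% = $5,511.58. Over-quota duty = $97,950.56 × 25% = $24,487.64.
Line duty = $5,511.58 + $24,487.64 = $29,999.22.
Line 2 (76.43, Aston, 169 kg, $17,214.34):
Base rate for 76.43 is 35%.
Additional duty on 76.43 from Aston: +35.2%. Applied ad valorem rate: 35% + 35.2% = 70.2%.
Duty = $17,214.34 × 70.2% = $12,084.47.
Line 3 (12.04, Orovia, 3,262 kg, $493,866.80):
Base rate for 12.04 is $6.61/kg.
Origin Orovia qualifies under the Pelara–Orovia agreement and 12.04 is covered: preferential rate Free applies instead.
Duty = $493,866.80 × 0% = $0.00.
Total = $29,999.22 + $12,084.47 + $0.00 = $42,083.69.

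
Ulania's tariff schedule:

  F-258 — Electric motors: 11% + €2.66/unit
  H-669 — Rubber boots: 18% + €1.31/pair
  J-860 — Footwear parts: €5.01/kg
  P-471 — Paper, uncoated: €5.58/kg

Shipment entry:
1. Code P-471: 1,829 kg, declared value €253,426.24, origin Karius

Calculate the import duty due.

€10,205.82

Line 1 (P-471, Karius, 1,829 kg, €253,426.24):
Base rate for P-471 is €5.58/kg.
Duty = 1,829 × €5.58 = €10,205.82.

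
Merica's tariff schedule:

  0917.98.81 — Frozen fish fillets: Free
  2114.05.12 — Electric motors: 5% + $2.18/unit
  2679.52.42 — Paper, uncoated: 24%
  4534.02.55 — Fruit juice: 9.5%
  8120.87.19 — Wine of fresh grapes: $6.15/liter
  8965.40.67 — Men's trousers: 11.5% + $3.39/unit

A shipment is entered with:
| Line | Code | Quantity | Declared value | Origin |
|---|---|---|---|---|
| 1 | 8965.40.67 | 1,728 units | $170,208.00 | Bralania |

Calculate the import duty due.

$25,431.84

Line 1 (8965.40.67, Bralania, 1,728 units, $170,208.00):
Base rate for 8965.40.67 is 11.5% + $3.39/unit.
Duty = $170,208.00 × 11.5% + 1,728 × $3.39 = $25,431.84.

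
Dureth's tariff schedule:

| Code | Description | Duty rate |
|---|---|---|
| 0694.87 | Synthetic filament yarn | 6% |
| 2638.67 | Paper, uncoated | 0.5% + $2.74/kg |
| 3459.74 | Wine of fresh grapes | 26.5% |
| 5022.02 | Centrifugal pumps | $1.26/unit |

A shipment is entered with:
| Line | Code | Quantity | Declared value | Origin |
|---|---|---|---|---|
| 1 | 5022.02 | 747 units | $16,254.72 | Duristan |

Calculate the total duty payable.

Line 1 (5022.02, Duristan, 747 units, $16,254.72):
Base rate for 5022.02 is $1.26/unit.
Duty = 747 × $1.26 = $941.22.

$941.22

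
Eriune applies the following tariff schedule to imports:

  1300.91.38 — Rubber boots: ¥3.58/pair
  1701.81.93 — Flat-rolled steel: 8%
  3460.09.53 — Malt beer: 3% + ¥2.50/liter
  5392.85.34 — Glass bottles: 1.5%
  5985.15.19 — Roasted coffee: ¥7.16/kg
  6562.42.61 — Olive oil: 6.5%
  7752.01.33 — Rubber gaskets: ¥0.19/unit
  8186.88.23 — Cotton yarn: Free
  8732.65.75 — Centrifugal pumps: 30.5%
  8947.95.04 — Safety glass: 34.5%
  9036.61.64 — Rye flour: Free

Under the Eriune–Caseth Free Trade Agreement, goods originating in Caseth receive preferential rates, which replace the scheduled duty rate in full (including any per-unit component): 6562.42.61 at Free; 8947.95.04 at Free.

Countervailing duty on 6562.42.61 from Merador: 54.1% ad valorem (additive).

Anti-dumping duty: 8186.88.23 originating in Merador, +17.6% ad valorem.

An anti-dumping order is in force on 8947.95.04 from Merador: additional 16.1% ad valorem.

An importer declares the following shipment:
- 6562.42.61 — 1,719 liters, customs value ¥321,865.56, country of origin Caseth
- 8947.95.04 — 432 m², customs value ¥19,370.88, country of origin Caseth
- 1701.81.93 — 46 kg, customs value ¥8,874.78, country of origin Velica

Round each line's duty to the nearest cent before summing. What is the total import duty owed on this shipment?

¥709.98

Line 1 (6562.42.61, Caseth, 1,719 liters, ¥321,865.56):
Base rate for 6562.42.61 is 6.5%.
Origin Caseth qualifies under the Eriune–Caseth agreement and 6562.42.61 is covered: preferential rate Free applies instead.
The additional-duty order on 6562.42.61 targets Merador, not Caseth; it does not apply.
Duty = ¥321,865.56 × 0% = ¥0.00.
Line 2 (8947.95.04, Caseth, 432 m², ¥19,370.88):
Base rate for 8947.95.04 is 34.5%.
Origin Caseth qualifies under the Eriune–Caseth agreement and 8947.95.04 is covered: preferential rate Free applies instead.
The additional-duty order on 8947.95.04 targets Merador, not Caseth; it does not apply.
Duty = ¥19,370.88 × 0% = ¥0.00.
Line 3 (1701.81.93, Velica, 46 kg, ¥8,874.78):
Base rate for 1701.81.93 is 8%.
Duty = ¥8,874.78 × 8% = ¥709.98.
Total = ¥0.00 + ¥0.00 + ¥709.98 = ¥709.98.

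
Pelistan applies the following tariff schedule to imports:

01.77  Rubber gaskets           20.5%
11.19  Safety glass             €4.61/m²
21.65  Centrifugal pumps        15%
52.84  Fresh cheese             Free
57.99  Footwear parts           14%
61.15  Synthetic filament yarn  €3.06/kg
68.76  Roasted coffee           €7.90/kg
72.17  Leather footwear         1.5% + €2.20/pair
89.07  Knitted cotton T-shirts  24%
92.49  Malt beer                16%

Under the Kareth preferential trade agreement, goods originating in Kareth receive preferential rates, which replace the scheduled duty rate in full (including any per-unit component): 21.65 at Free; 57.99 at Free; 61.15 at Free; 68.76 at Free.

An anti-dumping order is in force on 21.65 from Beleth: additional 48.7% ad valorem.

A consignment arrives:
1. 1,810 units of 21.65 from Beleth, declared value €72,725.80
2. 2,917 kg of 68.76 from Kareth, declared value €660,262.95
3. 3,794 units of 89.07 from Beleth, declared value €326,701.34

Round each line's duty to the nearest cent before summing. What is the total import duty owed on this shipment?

Line 1 (21.65, Beleth, 1,810 units, €72,725.80):
Base rate for 21.65 is 15%.
21.65 has an FTA preferential rate, but origin Beleth is not Kareth; base rate stands.
Additional duty on 21.65 from Beleth: +48.7%. Applied ad valorem rate: 15% + 48.7% = 63.7%.
Duty = €72,725.80 × 63.7% = €46,326.33.
Line 2 (68.76, Kareth, 2,917 kg, €660,262.95):
Base rate for 68.76 is €7.90/kg.
Origin Kareth qualifies under the Pelistan–Kareth agreement and 68.76 is covered: preferential rate Free applies instead.
Duty = €660,262.95 × 0% = €0.00.
Line 3 (89.07, Beleth, 3,794 units, €326,701.34):
Base rate for 89.07 is 24%.
Duty = €326,701.34 × 24% = €78,408.32.
Total = €46,326.33 + €0.00 + €78,408.32 = €124,734.65.

€124,734.65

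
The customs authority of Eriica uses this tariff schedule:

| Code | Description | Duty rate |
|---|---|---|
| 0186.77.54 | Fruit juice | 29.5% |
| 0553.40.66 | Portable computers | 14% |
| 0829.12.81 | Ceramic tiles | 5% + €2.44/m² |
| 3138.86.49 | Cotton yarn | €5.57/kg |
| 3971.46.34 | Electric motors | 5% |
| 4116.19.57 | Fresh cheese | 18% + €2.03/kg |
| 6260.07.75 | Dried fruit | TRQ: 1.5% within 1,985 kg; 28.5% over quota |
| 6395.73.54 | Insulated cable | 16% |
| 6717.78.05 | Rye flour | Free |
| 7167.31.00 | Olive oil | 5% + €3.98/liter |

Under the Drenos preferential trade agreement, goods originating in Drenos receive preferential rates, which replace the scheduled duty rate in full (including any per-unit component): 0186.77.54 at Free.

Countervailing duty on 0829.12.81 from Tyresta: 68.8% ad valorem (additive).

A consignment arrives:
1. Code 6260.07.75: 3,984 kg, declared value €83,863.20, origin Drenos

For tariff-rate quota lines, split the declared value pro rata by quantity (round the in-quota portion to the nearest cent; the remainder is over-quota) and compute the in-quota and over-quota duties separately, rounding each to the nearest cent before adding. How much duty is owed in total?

Line 1 (6260.07.75, Drenos, 3,984 kg, €83,863.20):
Code 6260.07.75 is under a tariff-rate quota (threshold 1,985 kg). In-quota: 1,985 kg at 1.5%; over-quota: 1,999 kg at 28.5%.
Pro-rata value split: in-quota = €83,863.20 × 1,985/3,984 = €41,784.25; over-quota = €83,863.20 − €41,784.25 = €42,078.95.
In-quota duty = €41,784.25 × 1.5% = €626.76. Over-quota duty = €42,078.95 × 28.5% = €11,992.50.
Line duty = €626.76 + €11,992.50 = €12,619.26.

€12,619.26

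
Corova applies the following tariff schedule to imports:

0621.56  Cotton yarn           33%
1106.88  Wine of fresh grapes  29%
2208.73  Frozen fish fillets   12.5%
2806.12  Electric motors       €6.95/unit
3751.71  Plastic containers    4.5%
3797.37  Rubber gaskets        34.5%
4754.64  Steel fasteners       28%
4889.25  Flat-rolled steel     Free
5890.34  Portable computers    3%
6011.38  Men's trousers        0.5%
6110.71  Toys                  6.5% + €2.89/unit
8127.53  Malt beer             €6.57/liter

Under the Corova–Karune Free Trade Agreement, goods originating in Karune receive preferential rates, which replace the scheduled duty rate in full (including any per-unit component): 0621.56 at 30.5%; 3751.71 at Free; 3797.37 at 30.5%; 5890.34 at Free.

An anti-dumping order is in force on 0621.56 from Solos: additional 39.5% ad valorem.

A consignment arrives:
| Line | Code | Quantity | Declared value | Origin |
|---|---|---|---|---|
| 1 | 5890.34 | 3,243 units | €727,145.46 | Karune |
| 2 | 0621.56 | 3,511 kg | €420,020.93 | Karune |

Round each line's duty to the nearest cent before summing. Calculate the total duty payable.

Line 1 (5890.34, Karune, 3,243 units, €727,145.46):
Base rate for 5890.34 is 3%.
Origin Karune qualifies under the Corova–Karune agreement and 5890.34 is covered: preferential rate Free applies instead.
Duty = €727,145.46 × 0% = €0.00.
Line 2 (0621.56, Karune, 3,511 kg, €420,020.93):
Base rate for 0621.56 is 33%.
Origin Karune qualifies under the Corova–Karune agreement and 0621.56 is covered: preferential rate 30.5% applies instead.
The additional-duty order on 0621.56 targets Solos, not Karune; it does not apply.
Duty = €420,020.93 × 30.5% = €128,106.38.
Total = €0.00 + €128,106.38 = €128,106.38.

€128,106.38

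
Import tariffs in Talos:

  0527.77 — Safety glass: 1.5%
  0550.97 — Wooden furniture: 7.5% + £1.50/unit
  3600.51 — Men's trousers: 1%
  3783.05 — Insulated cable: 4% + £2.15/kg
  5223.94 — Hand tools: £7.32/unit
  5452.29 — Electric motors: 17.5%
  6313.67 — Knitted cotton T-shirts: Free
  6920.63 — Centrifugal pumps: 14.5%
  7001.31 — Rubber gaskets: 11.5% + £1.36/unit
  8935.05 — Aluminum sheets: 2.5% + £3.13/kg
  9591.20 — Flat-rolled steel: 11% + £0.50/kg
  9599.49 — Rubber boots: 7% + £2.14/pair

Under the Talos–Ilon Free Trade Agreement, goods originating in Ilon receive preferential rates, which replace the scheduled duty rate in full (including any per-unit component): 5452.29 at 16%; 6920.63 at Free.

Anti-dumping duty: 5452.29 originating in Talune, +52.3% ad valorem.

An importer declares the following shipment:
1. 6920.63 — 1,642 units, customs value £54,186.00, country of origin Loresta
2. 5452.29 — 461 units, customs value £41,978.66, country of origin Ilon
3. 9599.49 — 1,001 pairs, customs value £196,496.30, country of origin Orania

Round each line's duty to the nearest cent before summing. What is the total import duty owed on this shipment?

Line 1 (6920.63, Loresta, 1,642 units, £54,186.00):
Base rate for 6920.63 is 14.5%.
6920.63 has an FTA preferential rate, but origin Loresta is not Ilon; base rate stands.
Duty = £54,186.00 × 14.5% = £7,856.97.
Line 2 (5452.29, Ilon, 461 units, £41,978.66):
Base rate for 5452.29 is 17.5%.
Origin Ilon qualifies under the Talos–Ilon agreement and 5452.29 is covered: preferential rate 16% applies instead.
The additional-duty order on 5452.29 targets Talune, not Ilon; it does not apply.
Duty = £41,978.66 × 16% = £6,716.59.
Line 3 (9599.49, Orania, 1,001 pairs, £196,496.30):
Base rate for 9599.49 is 7% + £2.14/pair.
Duty = £196,496.30 × 7% + 1,001 × £2.14 = £15,896.88.
Total = £7,856.97 + £6,716.59 + £15,896.88 = £30,470.44.

£30,470.44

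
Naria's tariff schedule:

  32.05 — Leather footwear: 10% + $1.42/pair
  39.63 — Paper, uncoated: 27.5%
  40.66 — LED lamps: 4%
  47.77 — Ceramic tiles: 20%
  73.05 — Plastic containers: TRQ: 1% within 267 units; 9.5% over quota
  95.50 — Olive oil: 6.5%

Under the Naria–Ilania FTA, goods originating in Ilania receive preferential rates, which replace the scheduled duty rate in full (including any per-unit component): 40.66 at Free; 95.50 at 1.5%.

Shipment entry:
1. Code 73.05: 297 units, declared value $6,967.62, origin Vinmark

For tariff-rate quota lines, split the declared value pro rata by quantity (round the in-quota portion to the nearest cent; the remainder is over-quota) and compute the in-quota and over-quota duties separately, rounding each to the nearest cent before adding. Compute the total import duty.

Line 1 (73.05, Vinmark, 297 units, $6,967.62):
Code 73.05 is under a tariff-rate quota (threshold 267 units). In-quota: 267 units at 1%; over-quota: 30 units at 9.5%.
Pro-rata value split: in-quota = $6,967.62 × 267/297 = $6,263.82; over-quota = $6,967.62 − $6,263.82 = $703.80.
In-quota duty = $6,263.82 × 1% = $62.64. Over-quota duty = $703.80 × 9.5% = $66.86.
Line duty = $62.64 + $66.86 = $129.50.

$129.50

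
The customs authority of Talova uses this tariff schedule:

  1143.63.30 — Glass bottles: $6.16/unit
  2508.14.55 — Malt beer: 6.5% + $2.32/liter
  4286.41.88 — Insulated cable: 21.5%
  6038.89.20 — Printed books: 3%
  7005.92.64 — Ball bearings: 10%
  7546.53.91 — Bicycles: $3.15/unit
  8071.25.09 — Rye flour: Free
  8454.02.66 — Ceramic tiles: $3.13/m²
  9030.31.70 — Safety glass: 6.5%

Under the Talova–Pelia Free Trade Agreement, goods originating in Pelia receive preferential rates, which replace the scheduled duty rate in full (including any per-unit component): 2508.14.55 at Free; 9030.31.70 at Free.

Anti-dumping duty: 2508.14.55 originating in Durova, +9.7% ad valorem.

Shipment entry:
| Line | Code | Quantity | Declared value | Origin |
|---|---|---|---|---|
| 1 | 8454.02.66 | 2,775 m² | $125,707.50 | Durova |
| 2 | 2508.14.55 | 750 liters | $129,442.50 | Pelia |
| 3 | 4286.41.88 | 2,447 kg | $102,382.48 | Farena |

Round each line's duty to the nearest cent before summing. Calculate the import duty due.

$30,697.98

Line 1 (8454.02.66, Durova, 2,775 m², $125,707.50):
Base rate for 8454.02.66 is $3.13/m².
Duty = 2,775 × $3.13 = $8,685.75.
Line 2 (2508.14.55, Pelia, 750 liters, $129,442.50):
Base rate for 2508.14.55 is 6.5% + $2.32/liter.
Origin Pelia qualifies under the Talova–Pelia agreement and 2508.14.55 is covered: preferential rate Free applies instead.
The additional-duty order on 2508.14.55 targets Durova, not Pelia; it does not apply.
Duty = $129,442.50 × 0% = $0.00.
Line 3 (4286.41.88, Farena, 2,447 kg, $102,382.48):
Base rate for 4286.41.88 is 21.5%.
Duty = $102,382.48 × 21.5% = $22,012.23.
Total = $8,685.75 + $0.00 + $22,012.23 = $30,697.98.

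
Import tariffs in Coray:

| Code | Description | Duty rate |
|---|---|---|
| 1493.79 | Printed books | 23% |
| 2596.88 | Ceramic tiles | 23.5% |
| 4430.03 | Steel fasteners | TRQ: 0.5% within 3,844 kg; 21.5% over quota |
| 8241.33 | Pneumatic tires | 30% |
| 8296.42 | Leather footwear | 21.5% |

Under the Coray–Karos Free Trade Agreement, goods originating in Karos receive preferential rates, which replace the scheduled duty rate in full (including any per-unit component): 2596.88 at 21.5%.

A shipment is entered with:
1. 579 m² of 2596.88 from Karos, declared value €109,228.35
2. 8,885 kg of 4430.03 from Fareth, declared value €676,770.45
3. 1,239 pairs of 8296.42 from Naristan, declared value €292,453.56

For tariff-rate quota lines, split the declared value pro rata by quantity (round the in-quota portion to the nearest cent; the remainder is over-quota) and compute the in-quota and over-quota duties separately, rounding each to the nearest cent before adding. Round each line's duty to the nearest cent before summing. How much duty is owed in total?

€170,379.80

Line 1 (2596.88, Karos, 579 m², €109,228.35):
Base rate for 2596.88 is 23.5%.
Origin Karos qualifies under the Coray–Karos agreement and 2596.88 is covered: preferential rate 21.5% applies instead.
Duty = €109,228.35 × 21.5% = €23,484.10.
Line 2 (4430.03, Fareth, 8,885 kg, €676,770.45):
Code 4430.03 is under a tariff-rate quota (threshold 3,844 kg). In-quota: 3,844 kg at 0.5%; over-quota: 5,041 kg at 21.5%.
Pro-rata value split: in-quota = €676,770.45 × 3,844/8,885 = €292,797.48; over-quota = €676,770.45 − €292,797.48 = €383,972.97.
In-quota duty = €292,797.48 × 0.5% = €1,463.99. Over-quota duty = €383,972.97 × 21.5% = €82,554.19.
Line duty = €1,463.99 + €82,554.19 = €84,018.18.
Line 3 (8296.42, Naristan, 1,239 pairs, €292,453.56):
Base rate for 8296.42 is 21.5%.
Duty = €292,453.56 × 21.5% = €62,877.52.
Total = €23,484.10 + €84,018.18 + €62,877.52 = €170,379.80.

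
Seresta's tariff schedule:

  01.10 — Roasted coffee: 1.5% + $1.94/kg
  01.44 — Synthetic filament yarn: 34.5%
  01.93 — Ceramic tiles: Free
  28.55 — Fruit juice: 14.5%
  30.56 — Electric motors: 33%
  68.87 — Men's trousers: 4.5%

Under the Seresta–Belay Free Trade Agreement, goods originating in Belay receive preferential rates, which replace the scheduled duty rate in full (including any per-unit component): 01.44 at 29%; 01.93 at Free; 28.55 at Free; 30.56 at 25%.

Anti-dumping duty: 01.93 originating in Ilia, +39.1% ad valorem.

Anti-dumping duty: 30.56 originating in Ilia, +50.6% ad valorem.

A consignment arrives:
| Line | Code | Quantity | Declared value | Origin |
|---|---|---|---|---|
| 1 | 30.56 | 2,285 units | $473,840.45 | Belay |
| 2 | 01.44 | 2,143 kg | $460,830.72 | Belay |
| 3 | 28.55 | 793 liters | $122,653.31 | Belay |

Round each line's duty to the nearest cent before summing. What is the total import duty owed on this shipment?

Line 1 (30.56, Belay, 2,285 units, $473,840.45):
Base rate for 30.56 is 33%.
Origin Belay qualifies under the Seresta–Belay agreement and 30.56 is covered: preferential rate 25% applies instead.
The additional-duty order on 30.56 targets Ilia, not Belay; it does not apply.
Duty = $473,840.45 × 25% = $118,460.11.
Line 2 (01.44, Belay, 2,143 kg, $460,830.72):
Base rate for 01.44 is 34.5%.
Origin Belay qualifies under the Seresta–Belay agreement and 01.44 is covered: preferential rate 29% applies instead.
Duty = $460,830.72 × 29% = $133,640.91.
Line 3 (28.55, Belay, 793 liters, $122,653.31):
Base rate for 28.55 is 14.5%.
Origin Belay qualifies under the Seresta–Belay agreement and 28.55 is covered: preferential rate Free applies instead.
Duty = $122,653.31 × 0% = $0.00.
Total = $118,460.11 + $133,640.91 + $0.00 = $252,101.02.

$252,101.02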